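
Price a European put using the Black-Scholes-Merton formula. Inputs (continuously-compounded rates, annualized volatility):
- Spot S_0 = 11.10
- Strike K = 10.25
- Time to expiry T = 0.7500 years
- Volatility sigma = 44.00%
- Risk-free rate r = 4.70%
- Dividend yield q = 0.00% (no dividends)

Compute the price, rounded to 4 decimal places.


Answer: Price = 1.0543

Derivation:
d1 = (ln(S/K) + (r - q + 0.5*sigma^2) * T) / (sigma * sqrt(T)) = 0.49210556
d2 = d1 - sigma * sqrt(T) = 0.11105438
exp(-rT) = 0.96536405; exp(-qT) = 1.00000000
P = K * exp(-rT) * N(-d2) - S_0 * exp(-qT) * N(-d1)
N(-d1) = 0.31132236; N(-d2) = 0.45578661
P = 10.2500 * 0.96536405 * 0.45578661 - 11.1000 * 1.00000000 * 0.31132236 = 1.0543


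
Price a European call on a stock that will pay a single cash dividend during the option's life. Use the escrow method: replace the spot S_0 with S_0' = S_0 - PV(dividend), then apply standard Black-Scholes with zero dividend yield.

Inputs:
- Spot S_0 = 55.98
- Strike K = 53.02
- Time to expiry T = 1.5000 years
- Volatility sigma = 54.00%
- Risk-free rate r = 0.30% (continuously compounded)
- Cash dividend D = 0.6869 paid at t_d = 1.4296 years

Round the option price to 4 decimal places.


Answer: Price = 15.2927

Derivation:
PV(D) = D * exp(-r * t_d) = 0.6869 * 0.99572038 = 0.68396033
S_0' = S_0 - PV(D) = 55.9800 - 0.68396033 = 55.29603967
d1 = (ln(S_0'/K) + (r + sigma^2/2)*T) / (sigma*sqrt(T)) = 0.40103906
d2 = d1 - sigma*sqrt(T) = -0.26032317
exp(-rT) = 0.99551011
N(d1) = 0.65580432; N(d2) = 0.39730725
C = S_0' * N(d1) - K * exp(-rT) * N(d2) = 55.29603967 * 0.65580432 - 53.0200 * 0.99551011 * 0.39730725 = 15.2927


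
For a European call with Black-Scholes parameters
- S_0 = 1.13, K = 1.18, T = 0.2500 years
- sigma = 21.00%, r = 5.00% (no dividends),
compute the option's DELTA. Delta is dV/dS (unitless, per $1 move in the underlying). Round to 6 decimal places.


d1 = -0.2408029119; d2 = -0.3458029119
phi(d1) = 0.3875418041; exp(-qT) = 1.0000000000; exp(-rT) = 0.9875778005
N(d1) = 0.4048539363
Delta = exp(-qT) * N(d1) = 1.0000000000 * 0.4048539363 = 0.404854

Answer: Delta = 0.404854


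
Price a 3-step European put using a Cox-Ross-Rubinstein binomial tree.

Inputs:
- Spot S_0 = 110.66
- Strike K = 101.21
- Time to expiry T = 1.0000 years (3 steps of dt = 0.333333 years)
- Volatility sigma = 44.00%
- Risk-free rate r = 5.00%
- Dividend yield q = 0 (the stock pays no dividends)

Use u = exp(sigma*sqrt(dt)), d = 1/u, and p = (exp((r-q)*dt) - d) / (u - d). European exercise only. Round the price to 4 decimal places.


Answer: Price = V(0,0) = 12.8338

Derivation:
dt = T/N = 0.333333
u = exp(sigma*sqrt(dt)) = 1.289216; d = 1/u = 0.775665
p = (exp((r-q)*dt) - d) / (u - d) = 0.469557
Discount per step: exp(-r*dt) = 0.983471
Stock lattice S(k, i) with i counting down-moves:
  k=0: S(0,0) = 110.6600
  k=1: S(1,0) = 142.6646; S(1,1) = 85.8351
  k=2: S(2,0) = 183.9255; S(2,1) = 110.6600; S(2,2) = 66.5793
  k=3: S(3,0) = 237.1196; S(3,1) = 142.6646; S(3,2) = 85.8351; S(3,3) = 51.6433
Terminal payoffs V(N, i) = max(K - S_T, 0):
  V(3,0) = 0.000000; V(3,1) = 0.000000; V(3,2) = 15.374874; V(3,3) = 49.566720
Backward induction: V(k, i) = exp(-r*dt) * [p * V(k+1, i) + (1-p) * V(k+1, i+1)].
  V(2,0) = exp(-r*dt) * [p*0.000000 + (1-p)*0.000000] = 0.000000
  V(2,1) = exp(-r*dt) * [p*0.000000 + (1-p)*15.374874] = 8.020702
  V(2,2) = exp(-r*dt) * [p*15.374874 + (1-p)*49.566720] = 32.957814
  V(1,0) = exp(-r*dt) * [p*0.000000 + (1-p)*8.020702] = 4.184207
  V(1,1) = exp(-r*dt) * [p*8.020702 + (1-p)*32.957814] = 20.897223
  V(0,0) = exp(-r*dt) * [p*4.184207 + (1-p)*20.897223] = 12.833827


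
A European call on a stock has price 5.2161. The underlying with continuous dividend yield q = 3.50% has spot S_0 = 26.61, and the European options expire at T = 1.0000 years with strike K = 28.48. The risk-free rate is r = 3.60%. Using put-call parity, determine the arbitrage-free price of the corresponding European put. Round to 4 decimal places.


Put-call parity: C - P = S_0 * exp(-qT) - K * exp(-rT).
S_0 * exp(-qT) = 26.6100 * 0.96560542 = 25.69476013
K * exp(-rT) = 28.4800 * 0.96464029 = 27.47295556
P = C - S*exp(-qT) + K*exp(-rT)
P = 5.2161 - 25.69476013 + 27.47295556 = 6.9943

Answer: Put price = 6.9943


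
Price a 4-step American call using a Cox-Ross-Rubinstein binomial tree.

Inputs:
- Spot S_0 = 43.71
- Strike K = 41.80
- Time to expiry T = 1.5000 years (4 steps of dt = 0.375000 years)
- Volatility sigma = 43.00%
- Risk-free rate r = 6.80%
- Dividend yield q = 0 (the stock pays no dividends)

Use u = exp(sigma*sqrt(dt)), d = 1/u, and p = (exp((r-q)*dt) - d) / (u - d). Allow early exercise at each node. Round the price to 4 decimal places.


Answer: Price = V(0,0) = 11.5297

Derivation:
dt = T/N = 0.375000
u = exp(sigma*sqrt(dt)) = 1.301243; d = 1/u = 0.768496
p = (exp((r-q)*dt) - d) / (u - d) = 0.483028
Discount per step: exp(-r*dt) = 0.974822
Stock lattice S(k, i) with i counting down-moves:
  k=0: S(0,0) = 43.7100
  k=1: S(1,0) = 56.8773; S(1,1) = 33.5910
  k=2: S(2,0) = 74.0113; S(2,1) = 43.7100; S(2,2) = 25.8145
  k=3: S(3,0) = 96.3066; S(3,1) = 56.8773; S(3,2) = 33.5910; S(3,3) = 19.8383
  k=4: S(4,0) = 125.3184; S(4,1) = 74.0113; S(4,2) = 43.7100; S(4,3) = 25.8145; S(4,4) = 15.2457
Terminal payoffs V(N, i) = max(S_T - K, 0):
  V(4,0) = 83.518375; V(4,1) = 32.211257; V(4,2) = 1.910000; V(4,3) = 0.000000; V(4,4) = 0.000000
Backward induction: V(k, i) = exp(-r*dt) * [p * V(k+1, i) + (1-p) * V(k+1, i+1)]; then take max(V_cont, immediate exercise) for American.
  V(3,0) = exp(-r*dt) * [p*83.518375 + (1-p)*32.211257] = 55.559073; exercise = 54.506648; V(3,0) = max -> 55.559073
  V(3,1) = exp(-r*dt) * [p*32.211257 + (1-p)*1.910000] = 16.129767; exercise = 15.077342; V(3,1) = max -> 16.129767
  V(3,2) = exp(-r*dt) * [p*1.910000 + (1-p)*0.000000] = 0.899356; exercise = 0.000000; V(3,2) = max -> 0.899356
  V(3,3) = exp(-r*dt) * [p*0.000000 + (1-p)*0.000000] = 0.000000; exercise = 0.000000; V(3,3) = max -> 0.000000
  V(2,0) = exp(-r*dt) * [p*55.559073 + (1-p)*16.129767] = 34.289609; exercise = 32.211257; V(2,0) = max -> 34.289609
  V(2,1) = exp(-r*dt) * [p*16.129767 + (1-p)*0.899356] = 8.048207; exercise = 1.910000; V(2,1) = max -> 8.048207
  V(2,2) = exp(-r*dt) * [p*0.899356 + (1-p)*0.000000] = 0.423477; exercise = 0.000000; V(2,2) = max -> 0.423477
  V(1,0) = exp(-r*dt) * [p*34.289609 + (1-p)*8.048207] = 20.201777; exercise = 15.077342; V(1,0) = max -> 20.201777
  V(1,1) = exp(-r*dt) * [p*8.048207 + (1-p)*0.423477] = 4.003047; exercise = 0.000000; V(1,1) = max -> 4.003047
  V(0,0) = exp(-r*dt) * [p*20.201777 + (1-p)*4.003047] = 11.529704; exercise = 1.910000; V(0,0) = max -> 11.529704


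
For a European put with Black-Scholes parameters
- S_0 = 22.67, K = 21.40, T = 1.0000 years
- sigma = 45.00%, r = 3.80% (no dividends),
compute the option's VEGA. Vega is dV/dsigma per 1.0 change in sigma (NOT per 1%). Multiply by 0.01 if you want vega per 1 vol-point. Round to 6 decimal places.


d1 = 0.4375589833; d2 = -0.0124410167
phi(d1) = 0.3625229613; exp(-qT) = 1.0000000000; exp(-rT) = 0.9627129409
Vega = S * exp(-qT) * phi(d1) * sqrt(T) = 22.6700 * 1.0000000000 * 0.3625229613 * 1.0000000000 = 8.218396

Answer: Vega = 8.218396


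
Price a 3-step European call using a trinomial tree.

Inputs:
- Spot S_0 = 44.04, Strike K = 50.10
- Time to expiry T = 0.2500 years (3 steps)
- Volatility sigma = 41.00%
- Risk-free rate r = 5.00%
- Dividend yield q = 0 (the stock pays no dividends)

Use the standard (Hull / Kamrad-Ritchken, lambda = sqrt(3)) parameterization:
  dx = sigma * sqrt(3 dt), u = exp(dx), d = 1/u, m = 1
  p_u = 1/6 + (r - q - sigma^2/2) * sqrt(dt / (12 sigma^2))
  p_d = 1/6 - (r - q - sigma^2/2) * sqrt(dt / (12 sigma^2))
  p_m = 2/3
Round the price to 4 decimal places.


dt = T/N = 0.083333; dx = sigma*sqrt(3*dt) = 0.205000
u = exp(dx) = 1.227525; d = 1/u = 0.814647
p_u = 0.159746, p_m = 0.666667, p_d = 0.173587
Discount per step: exp(-r*dt) = 0.995842
Stock lattice S(k, j) with j the centered position index:
  k=0: S(0,+0) = 44.0400
  k=1: S(1,-1) = 35.8771; S(1,+0) = 44.0400; S(1,+1) = 54.0602
  k=2: S(2,-2) = 29.2272; S(2,-1) = 35.8771; S(2,+0) = 44.0400; S(2,+1) = 54.0602; S(2,+2) = 66.3603
  k=3: S(3,-3) = 23.8098; S(3,-2) = 29.2272; S(3,-1) = 35.8771; S(3,+0) = 44.0400; S(3,+1) = 54.0602; S(3,+2) = 66.3603; S(3,+3) = 81.4589
Terminal payoffs V(N, j) = max(S_T - K, 0):
  V(3,-3) = 0.000000; V(3,-2) = 0.000000; V(3,-1) = 0.000000; V(3,+0) = 0.000000; V(3,+1) = 3.960204; V(3,+2) = 16.260255; V(3,+3) = 31.358877
Backward induction: V(k, j) = exp(-r*dt) * [p_u * V(k+1, j+1) + p_m * V(k+1, j) + p_d * V(k+1, j-1)]
  V(2,-2) = exp(-r*dt) * [p_u*0.000000 + p_m*0.000000 + p_d*0.000000] = 0.000000
  V(2,-1) = exp(-r*dt) * [p_u*0.000000 + p_m*0.000000 + p_d*0.000000] = 0.000000
  V(2,+0) = exp(-r*dt) * [p_u*3.960204 + p_m*0.000000 + p_d*0.000000] = 0.629996
  V(2,+1) = exp(-r*dt) * [p_u*16.260255 + p_m*3.960204 + p_d*0.000000] = 5.215867
  V(2,+2) = exp(-r*dt) * [p_u*31.358877 + p_m*16.260255 + p_d*3.960204] = 16.468304
  V(1,-1) = exp(-r*dt) * [p_u*0.629996 + p_m*0.000000 + p_d*0.000000] = 0.100221
  V(1,+0) = exp(-r*dt) * [p_u*5.215867 + p_m*0.629996 + p_d*0.000000] = 1.248000
  V(1,+1) = exp(-r*dt) * [p_u*16.468304 + p_m*5.215867 + p_d*0.629996] = 6.191497
  V(0,+0) = exp(-r*dt) * [p_u*6.191497 + p_m*1.248000 + p_d*0.100221] = 1.830819

Answer: Price = V(0,0) = 1.8308


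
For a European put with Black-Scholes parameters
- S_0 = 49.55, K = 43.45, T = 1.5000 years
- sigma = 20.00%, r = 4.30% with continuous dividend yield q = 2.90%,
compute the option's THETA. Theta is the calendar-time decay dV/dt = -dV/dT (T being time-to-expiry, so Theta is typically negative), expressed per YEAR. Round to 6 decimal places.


d1 = 0.7445281598; d2 = 0.4995791855
phi(d1) = 0.3023712767; exp(-qT) = 0.9574325541; exp(-rT) = 0.9375361143
Theta = -S*exp(-qT)*phi(d1)*sigma/(2*sqrt(T)) + r*K*exp(-rT)*N(-d2) - q*S*exp(-qT)*N(-d1)
N(-d1) = 0.2282785058; N(-d2) = 0.3086857085; sqrt(T) = 1.2247448714
Term 1 = -49.5500 * 0.9574325541 * 0.3023712767 * 0.2000 / (2 * 1.2247448714) = -1.1712423114
Term 2 = 0.0430 * 43.4500 * 0.9375361143 * 0.3086857085 = 0.5407079628
Term 3 = -0.0290 * 49.5500 * 0.9574325541 * 0.2282785058 = -0.3140616210
Theta = -1.1712423114 + (0.5407079628) + (-0.3140616210) = -0.944596

Answer: Theta = -0.944596


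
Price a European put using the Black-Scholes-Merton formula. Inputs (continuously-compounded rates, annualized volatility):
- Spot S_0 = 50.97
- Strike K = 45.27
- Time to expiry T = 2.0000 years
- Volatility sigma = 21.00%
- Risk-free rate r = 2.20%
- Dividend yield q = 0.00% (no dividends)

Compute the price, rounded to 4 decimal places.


Answer: Price = 2.5467

Derivation:
d1 = (ln(S/K) + (r - q + 0.5*sigma^2) * T) / (sigma * sqrt(T)) = 0.69597040
d2 = d1 - sigma * sqrt(T) = 0.39898555
exp(-rT) = 0.95695396; exp(-qT) = 1.00000000
P = K * exp(-rT) * N(-d2) - S_0 * exp(-qT) * N(-d1)
N(-d1) = 0.24322368; N(-d2) = 0.34495193
P = 45.2700 * 0.95695396 * 0.34495193 - 50.9700 * 1.00000000 * 0.24322368 = 2.5467


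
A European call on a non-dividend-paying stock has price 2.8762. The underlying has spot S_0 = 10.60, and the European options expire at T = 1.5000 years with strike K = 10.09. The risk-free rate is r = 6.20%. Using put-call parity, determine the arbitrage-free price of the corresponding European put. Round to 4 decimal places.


Answer: Put price = 1.4701

Derivation:
Put-call parity: C - P = S_0 * exp(-qT) - K * exp(-rT).
S_0 * exp(-qT) = 10.6000 * 1.00000000 = 10.60000000
K * exp(-rT) = 10.0900 * 0.91119350 = 9.19394242
P = C - S*exp(-qT) + K*exp(-rT)
P = 2.8762 - 10.60000000 + 9.19394242 = 1.4701


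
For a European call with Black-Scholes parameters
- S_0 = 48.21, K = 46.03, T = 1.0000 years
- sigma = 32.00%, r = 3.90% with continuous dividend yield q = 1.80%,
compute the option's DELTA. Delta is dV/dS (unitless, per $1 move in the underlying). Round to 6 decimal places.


d1 = 0.3702284706; d2 = 0.0502284706
phi(d1) = 0.3725168179; exp(-qT) = 0.9821610324; exp(-rT) = 0.9617507091
N(d1) = 0.6443938675
Delta = exp(-qT) * N(d1) = 0.9821610324 * 0.6443938675 = 0.632899

Answer: Delta = 0.632899


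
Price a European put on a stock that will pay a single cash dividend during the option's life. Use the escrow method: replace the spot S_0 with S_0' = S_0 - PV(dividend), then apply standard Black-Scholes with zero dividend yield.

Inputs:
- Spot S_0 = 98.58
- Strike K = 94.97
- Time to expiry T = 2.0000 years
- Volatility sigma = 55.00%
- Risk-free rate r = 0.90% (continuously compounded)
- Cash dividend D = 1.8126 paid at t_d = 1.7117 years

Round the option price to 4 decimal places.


Answer: Price = 27.0344

Derivation:
PV(D) = D * exp(-r * t_d) = 1.8126 * 0.98471275 = 1.78489034
S_0' = S_0 - PV(D) = 98.5800 - 1.78489034 = 96.79510966
d1 = (ln(S_0'/K) + (r + sigma^2/2)*T) / (sigma*sqrt(T)) = 0.43652327
d2 = d1 - sigma*sqrt(T) = -0.34129419
exp(-rT) = 0.98216103
N(-d1) = 0.33122856; N(-d2) = 0.63355894
P = K * exp(-rT) * N(-d2) - S_0' * N(-d1) = 94.9700 * 0.98216103 * 0.63355894 - 96.79510966 * 0.33122856 = 27.0344


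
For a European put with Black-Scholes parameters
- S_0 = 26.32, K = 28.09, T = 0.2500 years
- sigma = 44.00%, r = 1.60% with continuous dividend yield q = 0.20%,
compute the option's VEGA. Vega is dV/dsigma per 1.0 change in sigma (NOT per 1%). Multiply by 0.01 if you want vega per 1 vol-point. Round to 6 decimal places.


d1 = -0.1699297030; d2 = -0.3899297030
phi(d1) = 0.3932237128; exp(-qT) = 0.9995001250; exp(-rT) = 0.9960079893
Vega = S * exp(-qT) * phi(d1) * sqrt(T) = 26.3200 * 0.9995001250 * 0.3932237128 * 0.5000000000 = 5.172237

Answer: Vega = 5.172237


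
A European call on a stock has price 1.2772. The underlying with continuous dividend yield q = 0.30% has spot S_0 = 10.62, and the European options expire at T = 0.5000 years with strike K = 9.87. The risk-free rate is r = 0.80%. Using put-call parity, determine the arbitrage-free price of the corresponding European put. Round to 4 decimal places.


Answer: Put price = 0.5037

Derivation:
Put-call parity: C - P = S_0 * exp(-qT) - K * exp(-rT).
S_0 * exp(-qT) = 10.6200 * 0.99850112 = 10.60408194
K * exp(-rT) = 9.8700 * 0.99600799 = 9.83059885
P = C - S*exp(-qT) + K*exp(-rT)
P = 1.2772 - 10.60408194 + 9.83059885 = 0.5037


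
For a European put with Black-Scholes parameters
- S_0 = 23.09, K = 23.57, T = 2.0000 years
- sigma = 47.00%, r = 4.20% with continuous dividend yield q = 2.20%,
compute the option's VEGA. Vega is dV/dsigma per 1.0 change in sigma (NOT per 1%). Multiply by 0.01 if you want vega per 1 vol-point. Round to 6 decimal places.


d1 = 0.3615646192; d2 = -0.3031157551
phi(d1) = 0.3736995973; exp(-qT) = 0.9569539575; exp(-rT) = 0.9194312561
Vega = S * exp(-qT) * phi(d1) * sqrt(T) = 23.0900 * 0.9569539575 * 0.3736995973 * 1.4142135624 = 11.677573

Answer: Vega = 11.677573


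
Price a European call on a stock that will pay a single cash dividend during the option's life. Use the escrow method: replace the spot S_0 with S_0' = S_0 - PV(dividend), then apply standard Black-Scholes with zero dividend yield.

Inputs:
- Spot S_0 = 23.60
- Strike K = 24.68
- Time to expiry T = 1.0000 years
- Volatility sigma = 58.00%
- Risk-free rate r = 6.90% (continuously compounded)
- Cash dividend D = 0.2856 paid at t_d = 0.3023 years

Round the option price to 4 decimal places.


PV(D) = D * exp(-r * t_d) = 0.2856 * 0.97935734 = 0.27970446
S_0' = S_0 - PV(D) = 23.6000 - 0.27970446 = 23.32029554
d1 = (ln(S_0'/K) + (r + sigma^2/2)*T) / (sigma*sqrt(T)) = 0.31126006
d2 = d1 - sigma*sqrt(T) = -0.26873994
exp(-rT) = 0.93332668
N(d1) = 0.62219854; N(d2) = 0.39406491
C = S_0' * N(d1) - K * exp(-rT) * N(d2) = 23.32029554 * 0.62219854 - 24.6800 * 0.93332668 * 0.39406491 = 5.4328

Answer: Price = 5.4328


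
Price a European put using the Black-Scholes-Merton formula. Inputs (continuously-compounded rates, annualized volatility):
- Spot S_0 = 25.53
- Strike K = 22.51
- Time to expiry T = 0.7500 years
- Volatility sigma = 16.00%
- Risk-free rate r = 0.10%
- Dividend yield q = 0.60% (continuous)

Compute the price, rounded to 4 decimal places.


Answer: Price = 0.3437

Derivation:
d1 = (ln(S/K) + (r - q + 0.5*sigma^2) * T) / (sigma * sqrt(T)) = 0.95078458
d2 = d1 - sigma * sqrt(T) = 0.81222052
exp(-rT) = 0.99925028; exp(-qT) = 0.99551011
P = K * exp(-rT) * N(-d2) - S_0 * exp(-qT) * N(-d1)
N(-d1) = 0.17085687; N(-d2) = 0.20833255
P = 22.5100 * 0.99925028 * 0.20833255 - 25.5300 * 0.99551011 * 0.17085687 = 0.3437


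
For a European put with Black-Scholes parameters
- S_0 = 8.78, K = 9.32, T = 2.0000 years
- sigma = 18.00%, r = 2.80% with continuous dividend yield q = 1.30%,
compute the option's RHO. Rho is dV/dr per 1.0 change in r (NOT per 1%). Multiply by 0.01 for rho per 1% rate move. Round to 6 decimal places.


d1 = 0.0106607305; d2 = -0.2438977107
phi(d1) = 0.3989196109; exp(-qT) = 0.9743350896; exp(-rT) = 0.9455391359
N(-d2) = 0.5963449789
Rho = -K*T*exp(-rT)*N(-d2) = -9.3200 * 2.0000 * 0.9455391359 * 0.5963449789 = -10.510490

Answer: Rho = -10.510490


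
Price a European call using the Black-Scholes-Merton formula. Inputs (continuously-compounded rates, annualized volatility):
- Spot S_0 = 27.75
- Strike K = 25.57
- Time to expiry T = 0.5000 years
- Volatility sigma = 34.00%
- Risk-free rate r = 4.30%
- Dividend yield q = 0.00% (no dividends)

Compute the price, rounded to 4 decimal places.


Answer: Price = 4.1151

Derivation:
d1 = (ln(S/K) + (r - q + 0.5*sigma^2) * T) / (sigma * sqrt(T)) = 0.54994627
d2 = d1 - sigma * sqrt(T) = 0.30952997
exp(-rT) = 0.97872948; exp(-qT) = 1.00000000
C = S_0 * exp(-qT) * N(d1) - K * exp(-rT) * N(d2)
N(d1) = 0.70882189; N(d2) = 0.62154079
C = 27.7500 * 1.00000000 * 0.70882189 - 25.5700 * 0.97872948 * 0.62154079 = 4.1151


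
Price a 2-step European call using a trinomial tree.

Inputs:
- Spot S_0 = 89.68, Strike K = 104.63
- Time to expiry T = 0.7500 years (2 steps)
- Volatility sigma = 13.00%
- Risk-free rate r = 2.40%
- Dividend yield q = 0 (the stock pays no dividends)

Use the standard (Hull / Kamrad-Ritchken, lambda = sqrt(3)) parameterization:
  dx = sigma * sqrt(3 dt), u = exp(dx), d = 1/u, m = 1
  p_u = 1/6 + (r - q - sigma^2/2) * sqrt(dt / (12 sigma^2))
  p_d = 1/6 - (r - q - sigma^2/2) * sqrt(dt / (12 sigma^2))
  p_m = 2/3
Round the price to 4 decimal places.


Answer: Price = V(0,0) = 0.4687

Derivation:
dt = T/N = 0.375000; dx = sigma*sqrt(3*dt) = 0.137886
u = exp(dx) = 1.147844; d = 1/u = 0.871198
p_u = 0.187812, p_m = 0.666667, p_d = 0.145521
Discount per step: exp(-r*dt) = 0.991040
Stock lattice S(k, j) with j the centered position index:
  k=0: S(0,+0) = 89.6800
  k=1: S(1,-1) = 78.1291; S(1,+0) = 89.6800; S(1,+1) = 102.9387
  k=2: S(2,-2) = 68.0659; S(2,-1) = 78.1291; S(2,+0) = 89.6800; S(2,+1) = 102.9387; S(2,+2) = 118.1576
Terminal payoffs V(N, j) = max(S_T - K, 0):
  V(2,-2) = 0.000000; V(2,-1) = 0.000000; V(2,+0) = 0.000000; V(2,+1) = 0.000000; V(2,+2) = 13.527611
Backward induction: V(k, j) = exp(-r*dt) * [p_u * V(k+1, j+1) + p_m * V(k+1, j) + p_d * V(k+1, j-1)]
  V(1,-1) = exp(-r*dt) * [p_u*0.000000 + p_m*0.000000 + p_d*0.000000] = 0.000000
  V(1,+0) = exp(-r*dt) * [p_u*0.000000 + p_m*0.000000 + p_d*0.000000] = 0.000000
  V(1,+1) = exp(-r*dt) * [p_u*13.527611 + p_m*0.000000 + p_d*0.000000] = 2.517883
  V(0,+0) = exp(-r*dt) * [p_u*2.517883 + p_m*0.000000 + p_d*0.000000] = 0.468651


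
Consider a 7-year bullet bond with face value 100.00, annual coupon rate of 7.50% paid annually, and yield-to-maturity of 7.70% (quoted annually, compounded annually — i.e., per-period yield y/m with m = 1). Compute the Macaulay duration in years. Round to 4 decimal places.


Answer: Macaulay duration = 5.6861 years

Derivation:
Coupon per period c = face * coupon_rate / m = 7.500000
Periods per year m = 1; per-period yield y/m = 0.077000
Number of cashflows N = 7
Cashflows (t years, CF_t, discount factor 1/(1+y/m)^(m*t), PV):
  t = 1.0000: CF_t = 7.500000, DF = 0.928505, PV = 6.963788
  t = 2.0000: CF_t = 7.500000, DF = 0.862122, PV = 6.465913
  t = 3.0000: CF_t = 7.500000, DF = 0.800484, PV = 6.003633
  t = 4.0000: CF_t = 7.500000, DF = 0.743254, PV = 5.574404
  t = 5.0000: CF_t = 7.500000, DF = 0.690115, PV = 5.175863
  t = 6.0000: CF_t = 7.500000, DF = 0.640775, PV = 4.805815
  t = 7.0000: CF_t = 107.500000, DF = 0.594963, PV = 63.958540
Price P = sum_t PV_t = 98.947956
Macaulay numerator sum_t t * PV_t:
  t * PV_t at t = 1.0000: 6.963788
  t * PV_t at t = 2.0000: 12.931826
  t * PV_t at t = 3.0000: 18.010900
  t * PV_t at t = 4.0000: 22.297616
  t * PV_t at t = 5.0000: 25.879313
  t * PV_t at t = 6.0000: 28.834890
  t * PV_t at t = 7.0000: 447.709780
Macaulay duration D = (sum_t t * PV_t) / P = 562.628113 / 98.947956 = 5.686101


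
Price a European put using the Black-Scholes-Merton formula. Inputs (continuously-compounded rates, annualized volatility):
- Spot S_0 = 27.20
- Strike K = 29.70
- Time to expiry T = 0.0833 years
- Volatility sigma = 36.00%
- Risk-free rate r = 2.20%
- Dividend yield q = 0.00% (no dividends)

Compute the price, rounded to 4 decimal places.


d1 = (ln(S/K) + (r - q + 0.5*sigma^2) * T) / (sigma * sqrt(T)) = -0.77668793
d2 = d1 - sigma * sqrt(T) = -0.88059019
exp(-rT) = 0.99816908; exp(-qT) = 1.00000000
P = K * exp(-rT) * N(-d2) - S_0 * exp(-qT) * N(-d1)
N(-d1) = 0.78132854; N(-d2) = 0.81073017
P = 29.7000 * 0.99816908 * 0.81073017 - 27.2000 * 1.00000000 * 0.78132854 = 2.7825

Answer: Price = 2.7825


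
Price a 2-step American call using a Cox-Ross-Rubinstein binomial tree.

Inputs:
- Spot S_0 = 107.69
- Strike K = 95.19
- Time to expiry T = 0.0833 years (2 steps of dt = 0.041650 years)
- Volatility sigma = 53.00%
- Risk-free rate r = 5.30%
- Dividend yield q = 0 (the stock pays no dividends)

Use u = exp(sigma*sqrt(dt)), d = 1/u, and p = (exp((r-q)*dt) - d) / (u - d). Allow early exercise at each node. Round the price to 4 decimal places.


dt = T/N = 0.041650
u = exp(sigma*sqrt(dt)) = 1.114231; d = 1/u = 0.897480
p = (exp((r-q)*dt) - d) / (u - d) = 0.483181
Discount per step: exp(-r*dt) = 0.997795
Stock lattice S(k, i) with i counting down-moves:
  k=0: S(0,0) = 107.6900
  k=1: S(1,0) = 119.9915; S(1,1) = 96.6496
  k=2: S(2,0) = 133.6982; S(2,1) = 107.6900; S(2,2) = 86.7412
Terminal payoffs V(N, i) = max(S_T - K, 0):
  V(2,0) = 38.508203; V(2,1) = 12.500000; V(2,2) = 0.000000
Backward induction: V(k, i) = exp(-r*dt) * [p * V(k+1, i) + (1-p) * V(k+1, i+1)]; then take max(V_cont, immediate exercise) for American.
  V(1,0) = exp(-r*dt) * [p*38.508203 + (1-p)*12.500000] = 25.011393; exercise = 24.801498; V(1,0) = max -> 25.011393
  V(1,1) = exp(-r*dt) * [p*12.500000 + (1-p)*0.000000] = 6.026443; exercise = 1.459649; V(1,1) = max -> 6.026443
  V(0,0) = exp(-r*dt) * [p*25.011393 + (1-p)*6.026443] = 15.166092; exercise = 12.500000; V(0,0) = max -> 15.166092

Answer: Price = V(0,0) = 15.1661


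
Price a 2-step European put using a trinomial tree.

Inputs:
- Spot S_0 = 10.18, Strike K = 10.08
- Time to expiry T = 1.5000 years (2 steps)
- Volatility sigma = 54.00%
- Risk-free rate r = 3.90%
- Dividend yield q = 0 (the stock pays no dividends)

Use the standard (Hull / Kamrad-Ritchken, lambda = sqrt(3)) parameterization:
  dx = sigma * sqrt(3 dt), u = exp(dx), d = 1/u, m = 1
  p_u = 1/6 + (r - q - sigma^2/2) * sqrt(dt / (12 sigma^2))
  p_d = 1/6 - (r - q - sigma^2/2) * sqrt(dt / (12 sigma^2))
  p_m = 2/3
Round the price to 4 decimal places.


Answer: Price = V(0,0) = 1.8640

Derivation:
dt = T/N = 0.750000; dx = sigma*sqrt(3*dt) = 0.810000
u = exp(dx) = 2.247908; d = 1/u = 0.444858
p_u = 0.117222, p_m = 0.666667, p_d = 0.216111
Discount per step: exp(-r*dt) = 0.971174
Stock lattice S(k, j) with j the centered position index:
  k=0: S(0,+0) = 10.1800
  k=1: S(1,-1) = 4.5287; S(1,+0) = 10.1800; S(1,+1) = 22.8837
  k=2: S(2,-2) = 2.0146; S(2,-1) = 4.5287; S(2,+0) = 10.1800; S(2,+1) = 22.8837; S(2,+2) = 51.4405
Terminal payoffs V(N, j) = max(K - S_T, 0):
  V(2,-2) = 8.065391; V(2,-1) = 5.551345; V(2,+0) = 0.000000; V(2,+1) = 0.000000; V(2,+2) = 0.000000
Backward induction: V(k, j) = exp(-r*dt) * [p_u * V(k+1, j+1) + p_m * V(k+1, j) + p_d * V(k+1, j-1)]
  V(1,-1) = exp(-r*dt) * [p_u*0.000000 + p_m*5.551345 + p_d*8.065391] = 5.286989
  V(1,+0) = exp(-r*dt) * [p_u*0.000000 + p_m*0.000000 + p_d*5.551345] = 1.165124
  V(1,+1) = exp(-r*dt) * [p_u*0.000000 + p_m*0.000000 + p_d*0.000000] = 0.000000
  V(0,+0) = exp(-r*dt) * [p_u*0.000000 + p_m*1.165124 + p_d*5.286989] = 1.863999


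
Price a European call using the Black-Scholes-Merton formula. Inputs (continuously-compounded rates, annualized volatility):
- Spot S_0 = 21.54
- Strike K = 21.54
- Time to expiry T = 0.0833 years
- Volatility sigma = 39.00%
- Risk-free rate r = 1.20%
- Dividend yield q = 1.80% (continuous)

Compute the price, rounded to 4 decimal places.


Answer: Price = 0.9602

Derivation:
d1 = (ln(S/K) + (r - q + 0.5*sigma^2) * T) / (sigma * sqrt(T)) = 0.05184012
d2 = d1 - sigma * sqrt(T) = -0.06072066
exp(-rT) = 0.99900090; exp(-qT) = 0.99850172
C = S_0 * exp(-qT) * N(d1) - K * exp(-rT) * N(d2)
N(d1) = 0.52067196; N(d2) = 0.47579084
C = 21.5400 * 0.99850172 * 0.52067196 - 21.5400 * 0.99900090 * 0.47579084 = 0.9602


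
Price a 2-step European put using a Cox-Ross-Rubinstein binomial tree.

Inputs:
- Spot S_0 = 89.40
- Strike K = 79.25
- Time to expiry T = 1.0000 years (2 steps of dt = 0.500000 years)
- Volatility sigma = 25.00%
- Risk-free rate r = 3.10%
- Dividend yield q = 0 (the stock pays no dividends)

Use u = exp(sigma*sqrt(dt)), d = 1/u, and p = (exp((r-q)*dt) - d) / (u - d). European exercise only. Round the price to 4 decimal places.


Answer: Price = V(0,0) = 3.9949

Derivation:
dt = T/N = 0.500000
u = exp(sigma*sqrt(dt)) = 1.193365; d = 1/u = 0.837967
p = (exp((r-q)*dt) - d) / (u - d) = 0.499873
Discount per step: exp(-r*dt) = 0.984620
Stock lattice S(k, i) with i counting down-moves:
  k=0: S(0,0) = 89.4000
  k=1: S(1,0) = 106.6868; S(1,1) = 74.9142
  k=2: S(2,0) = 127.3162; S(2,1) = 89.4000; S(2,2) = 62.7757
Terminal payoffs V(N, i) = max(K - S_T, 0):
  V(2,0) = 0.000000; V(2,1) = 0.000000; V(2,2) = 16.474348
Backward induction: V(k, i) = exp(-r*dt) * [p * V(k+1, i) + (1-p) * V(k+1, i+1)].
  V(1,0) = exp(-r*dt) * [p*0.000000 + (1-p)*0.000000] = 0.000000
  V(1,1) = exp(-r*dt) * [p*0.000000 + (1-p)*16.474348] = 8.112535
  V(0,0) = exp(-r*dt) * [p*0.000000 + (1-p)*8.112535] = 3.994891


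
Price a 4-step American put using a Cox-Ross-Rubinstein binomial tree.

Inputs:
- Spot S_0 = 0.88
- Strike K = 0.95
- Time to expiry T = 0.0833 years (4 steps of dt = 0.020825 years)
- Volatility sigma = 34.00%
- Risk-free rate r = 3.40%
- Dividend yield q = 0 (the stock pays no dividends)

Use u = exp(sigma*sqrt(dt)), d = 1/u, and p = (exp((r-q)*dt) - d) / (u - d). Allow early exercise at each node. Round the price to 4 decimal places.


dt = T/N = 0.020825
u = exp(sigma*sqrt(dt)) = 1.050289; d = 1/u = 0.952119
p = (exp((r-q)*dt) - d) / (u - d) = 0.494951
Discount per step: exp(-r*dt) = 0.999292
Stock lattice S(k, i) with i counting down-moves:
  k=0: S(0,0) = 0.8800
  k=1: S(1,0) = 0.9243; S(1,1) = 0.8379
  k=2: S(2,0) = 0.9707; S(2,1) = 0.8800; S(2,2) = 0.7977
  k=3: S(3,0) = 1.0196; S(3,1) = 0.9243; S(3,2) = 0.8379; S(3,3) = 0.7596
  k=4: S(4,0) = 1.0708; S(4,1) = 0.9707; S(4,2) = 0.8800; S(4,3) = 0.7977; S(4,4) = 0.7232
Terminal payoffs V(N, i) = max(K - S_T, 0):
  V(4,0) = 0.000000; V(4,1) = 0.000000; V(4,2) = 0.070000; V(4,3) = 0.152253; V(4,4) = 0.226817
Backward induction: V(k, i) = exp(-r*dt) * [p * V(k+1, i) + (1-p) * V(k+1, i+1)]; then take max(V_cont, immediate exercise) for American.
  V(3,0) = exp(-r*dt) * [p*0.000000 + (1-p)*0.000000] = 0.000000; exercise = 0.000000; V(3,0) = max -> 0.000000
  V(3,1) = exp(-r*dt) * [p*0.000000 + (1-p)*0.070000] = 0.035328; exercise = 0.025746; V(3,1) = max -> 0.035328
  V(3,2) = exp(-r*dt) * [p*0.070000 + (1-p)*0.152253] = 0.111463; exercise = 0.112135; V(3,2) = max -> 0.112135
  V(3,3) = exp(-r*dt) * [p*0.152253 + (1-p)*0.226817] = 0.189777; exercise = 0.190449; V(3,3) = max -> 0.190449
  V(2,0) = exp(-r*dt) * [p*0.000000 + (1-p)*0.035328] = 0.017830; exercise = 0.000000; V(2,0) = max -> 0.017830
  V(2,1) = exp(-r*dt) * [p*0.035328 + (1-p)*0.112135] = 0.074067; exercise = 0.070000; V(2,1) = max -> 0.074067
  V(2,2) = exp(-r*dt) * [p*0.112135 + (1-p)*0.190449] = 0.151580; exercise = 0.152253; V(2,2) = max -> 0.152253
  V(1,0) = exp(-r*dt) * [p*0.017830 + (1-p)*0.074067] = 0.046200; exercise = 0.025746; V(1,0) = max -> 0.046200
  V(1,1) = exp(-r*dt) * [p*0.074067 + (1-p)*0.152253] = 0.113474; exercise = 0.112135; V(1,1) = max -> 0.113474
  V(0,0) = exp(-r*dt) * [p*0.046200 + (1-p)*0.113474] = 0.080120; exercise = 0.070000; V(0,0) = max -> 0.080120

Answer: Price = V(0,0) = 0.0801


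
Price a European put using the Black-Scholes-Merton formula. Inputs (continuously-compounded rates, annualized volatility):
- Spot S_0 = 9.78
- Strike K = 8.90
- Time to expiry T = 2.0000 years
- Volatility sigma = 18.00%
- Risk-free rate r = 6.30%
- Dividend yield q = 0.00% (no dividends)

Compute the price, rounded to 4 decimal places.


d1 = (ln(S/K) + (r - q + 0.5*sigma^2) * T) / (sigma * sqrt(T)) = 0.99265303
d2 = d1 - sigma * sqrt(T) = 0.73809459
exp(-rT) = 0.88161485; exp(-qT) = 1.00000000
P = K * exp(-rT) * N(-d2) - S_0 * exp(-qT) * N(-d1)
N(-d1) = 0.16043954; N(-d2) = 0.23022849
P = 8.9000 * 0.88161485 * 0.23022849 - 9.7800 * 1.00000000 * 0.16043954 = 0.2374

Answer: Price = 0.2374


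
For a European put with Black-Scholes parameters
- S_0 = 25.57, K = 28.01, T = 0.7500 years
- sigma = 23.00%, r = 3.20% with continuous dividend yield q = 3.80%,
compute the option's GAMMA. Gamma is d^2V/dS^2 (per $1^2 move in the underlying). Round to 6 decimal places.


Answer: Gamma = 0.070810

Derivation:
d1 = -0.3805707217; d2 = -0.5797565645
phi(d1) = 0.3710733339; exp(-qT) = 0.9719022941; exp(-rT) = 0.9762857098
Gamma = exp(-qT) * phi(d1) / (S * sigma * sqrt(T)) = 0.9719022941 * 0.3710733339 / (25.5700 * 0.2300 * 0.8660254038) = 0.070810


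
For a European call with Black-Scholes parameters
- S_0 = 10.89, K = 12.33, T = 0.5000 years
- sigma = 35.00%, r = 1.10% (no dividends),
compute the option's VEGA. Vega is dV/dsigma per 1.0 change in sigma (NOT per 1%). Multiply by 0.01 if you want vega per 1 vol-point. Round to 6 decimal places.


d1 = -0.3558378717; d2 = -0.6033252451
phi(d1) = 0.3744680368; exp(-qT) = 1.0000000000; exp(-rT) = 0.9945150973
Vega = S * exp(-qT) * phi(d1) * sqrt(T) = 10.8900 * 1.0000000000 * 0.3744680368 * 0.7071067812 = 2.883551

Answer: Vega = 2.883551


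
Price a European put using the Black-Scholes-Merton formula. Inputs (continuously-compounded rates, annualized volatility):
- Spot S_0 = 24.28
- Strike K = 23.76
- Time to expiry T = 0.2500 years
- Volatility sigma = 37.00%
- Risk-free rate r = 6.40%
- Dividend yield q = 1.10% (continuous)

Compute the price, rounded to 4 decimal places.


d1 = (ln(S/K) + (r - q + 0.5*sigma^2) * T) / (sigma * sqrt(T)) = 0.28114579
d2 = d1 - sigma * sqrt(T) = 0.09614579
exp(-rT) = 0.98412732; exp(-qT) = 0.99725378
P = K * exp(-rT) * N(-d2) - S_0 * exp(-qT) * N(-d1)
N(-d1) = 0.38929929; N(-d2) = 0.46170239
P = 23.7600 * 0.98412732 * 0.46170239 - 24.2800 * 0.99725378 * 0.38929929 = 1.3697

Answer: Price = 1.3697


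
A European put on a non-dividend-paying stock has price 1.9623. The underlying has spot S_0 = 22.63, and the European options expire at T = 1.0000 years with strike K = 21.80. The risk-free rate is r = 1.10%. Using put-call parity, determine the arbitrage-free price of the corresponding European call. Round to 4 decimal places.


Answer: Call price = 3.0308

Derivation:
Put-call parity: C - P = S_0 * exp(-qT) - K * exp(-rT).
S_0 * exp(-qT) = 22.6300 * 1.00000000 = 22.63000000
K * exp(-rT) = 21.8000 * 0.98906028 = 21.56151408
C = P + S*exp(-qT) - K*exp(-rT)
C = 1.9623 + 22.63000000 - 21.56151408 = 3.0308


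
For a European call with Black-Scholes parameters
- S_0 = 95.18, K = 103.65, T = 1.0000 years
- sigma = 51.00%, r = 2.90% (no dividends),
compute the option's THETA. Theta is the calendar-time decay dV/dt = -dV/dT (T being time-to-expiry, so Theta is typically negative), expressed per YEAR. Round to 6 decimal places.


d1 = 0.1447058761; d2 = -0.3652941239
phi(d1) = 0.3947871862; exp(-qT) = 1.0000000000; exp(-rT) = 0.9714164645
Theta = -S*exp(-qT)*phi(d1)*sigma/(2*sqrt(T)) - r*K*exp(-rT)*N(d2) + q*S*exp(-qT)*N(d1)
N(d1) = 0.5575284502; N(d2) = 0.3574459321; sqrt(T) = 1.0000000000
Term 1 = -95.1800 * 1.0000000000 * 0.3947871862 * 0.5100 / (2 * 1.0000000000) = -9.5818403175
Term 2 = -0.0290 * 103.6500 * 0.9714164645 * 0.3574459321 = -1.0437178797
Term 3 = 0 (no dividend yield, q = 0)
Theta = -9.5818403175 + (-1.0437178797) + (0.0000000000) = -10.625558

Answer: Theta = -10.625558


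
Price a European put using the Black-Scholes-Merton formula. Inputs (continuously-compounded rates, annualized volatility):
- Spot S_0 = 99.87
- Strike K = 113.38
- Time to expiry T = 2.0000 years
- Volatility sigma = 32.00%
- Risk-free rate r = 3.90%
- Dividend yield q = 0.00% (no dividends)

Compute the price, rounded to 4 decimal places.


d1 = (ln(S/K) + (r - q + 0.5*sigma^2) * T) / (sigma * sqrt(T)) = 0.11827318
d2 = d1 - sigma * sqrt(T) = -0.33427516
exp(-rT) = 0.92496443; exp(-qT) = 1.00000000
P = K * exp(-rT) * N(-d2) - S_0 * exp(-qT) * N(-d1)
N(-d1) = 0.45292560; N(-d2) = 0.63091403
P = 113.3800 * 0.92496443 * 0.63091403 - 99.8700 * 1.00000000 * 0.45292560 = 20.9318

Answer: Price = 20.9318


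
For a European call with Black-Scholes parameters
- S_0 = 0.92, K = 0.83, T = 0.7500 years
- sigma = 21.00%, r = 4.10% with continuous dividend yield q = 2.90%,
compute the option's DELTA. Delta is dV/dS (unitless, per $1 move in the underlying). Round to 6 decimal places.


d1 = 0.7064868596; d2 = 0.5246215248
phi(d1) = 0.3108327246; exp(-qT) = 0.9784848257; exp(-rT) = 0.9697179723
N(d1) = 0.7600572892
Delta = exp(-qT) * N(d1) = 0.9784848257 * 0.7600572892 = 0.743705

Answer: Delta = 0.743705


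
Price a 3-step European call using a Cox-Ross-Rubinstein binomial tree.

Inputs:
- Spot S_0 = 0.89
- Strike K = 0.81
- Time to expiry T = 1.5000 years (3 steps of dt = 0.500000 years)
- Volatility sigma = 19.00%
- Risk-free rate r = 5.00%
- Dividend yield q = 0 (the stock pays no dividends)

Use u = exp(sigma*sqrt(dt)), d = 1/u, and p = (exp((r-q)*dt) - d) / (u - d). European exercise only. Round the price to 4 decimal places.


dt = T/N = 0.500000
u = exp(sigma*sqrt(dt)) = 1.143793; d = 1/u = 0.874284
p = (exp((r-q)*dt) - d) / (u - d) = 0.560393
Discount per step: exp(-r*dt) = 0.975310
Stock lattice S(k, i) with i counting down-moves:
  k=0: S(0,0) = 0.8900
  k=1: S(1,0) = 1.0180; S(1,1) = 0.7781
  k=2: S(2,0) = 1.1644; S(2,1) = 0.8900; S(2,2) = 0.6803
  k=3: S(3,0) = 1.3318; S(3,1) = 1.0180; S(3,2) = 0.7781; S(3,3) = 0.5948
Terminal payoffs V(N, i) = max(S_T - K, 0):
  V(3,0) = 0.521781; V(3,1) = 0.207976; V(3,2) = 0.000000; V(3,3) = 0.000000
Backward induction: V(k, i) = exp(-r*dt) * [p * V(k+1, i) + (1-p) * V(k+1, i+1)].
  V(2,0) = exp(-r*dt) * [p*0.521781 + (1-p)*0.207976] = 0.374353
  V(2,1) = exp(-r*dt) * [p*0.207976 + (1-p)*0.000000] = 0.113671
  V(2,2) = exp(-r*dt) * [p*0.000000 + (1-p)*0.000000] = 0.000000
  V(1,0) = exp(-r*dt) * [p*0.374353 + (1-p)*0.113671] = 0.253342
  V(1,1) = exp(-r*dt) * [p*0.113671 + (1-p)*0.000000] = 0.062128
  V(0,0) = exp(-r*dt) * [p*0.253342 + (1-p)*0.062128] = 0.165103

Answer: Price = V(0,0) = 0.1651


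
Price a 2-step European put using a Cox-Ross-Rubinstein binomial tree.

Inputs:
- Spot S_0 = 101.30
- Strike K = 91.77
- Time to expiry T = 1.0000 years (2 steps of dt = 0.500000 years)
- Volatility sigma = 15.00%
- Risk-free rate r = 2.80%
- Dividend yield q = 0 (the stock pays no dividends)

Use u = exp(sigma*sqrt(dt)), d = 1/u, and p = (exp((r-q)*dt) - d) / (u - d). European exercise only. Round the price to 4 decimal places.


dt = T/N = 0.500000
u = exp(sigma*sqrt(dt)) = 1.111895; d = 1/u = 0.899365
p = (exp((r-q)*dt) - d) / (u - d) = 0.539845
Discount per step: exp(-r*dt) = 0.986098
Stock lattice S(k, i) with i counting down-moves:
  k=0: S(0,0) = 101.3000
  k=1: S(1,0) = 112.6350; S(1,1) = 91.1057
  k=2: S(2,0) = 125.2383; S(2,1) = 101.3000; S(2,2) = 81.9373
Terminal payoffs V(N, i) = max(K - S_T, 0):
  V(2,0) = 0.000000; V(2,1) = 0.000000; V(2,2) = 9.832695
Backward induction: V(k, i) = exp(-r*dt) * [p * V(k+1, i) + (1-p) * V(k+1, i+1)].
  V(1,0) = exp(-r*dt) * [p*0.000000 + (1-p)*0.000000] = 0.000000
  V(1,1) = exp(-r*dt) * [p*0.000000 + (1-p)*9.832695] = 4.461665
  V(0,0) = exp(-r*dt) * [p*0.000000 + (1-p)*4.461665] = 2.024516

Answer: Price = V(0,0) = 2.0245


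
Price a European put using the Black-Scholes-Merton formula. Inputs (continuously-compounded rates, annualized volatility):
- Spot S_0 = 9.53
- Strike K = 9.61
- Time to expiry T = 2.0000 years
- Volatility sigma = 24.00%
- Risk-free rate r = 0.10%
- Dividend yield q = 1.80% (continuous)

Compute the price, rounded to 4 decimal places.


Answer: Price = 1.4743

Derivation:
d1 = (ln(S/K) + (r - q + 0.5*sigma^2) * T) / (sigma * sqrt(T)) = 0.04490274
d2 = d1 - sigma * sqrt(T) = -0.29450852
exp(-rT) = 0.99800200; exp(-qT) = 0.96464029
P = K * exp(-rT) * N(-d2) - S_0 * exp(-qT) * N(-d1)
N(-d1) = 0.48209242; N(-d2) = 0.61581532
P = 9.6100 * 0.99800200 * 0.61581532 - 9.5300 * 0.96464029 * 0.48209242 = 1.4743


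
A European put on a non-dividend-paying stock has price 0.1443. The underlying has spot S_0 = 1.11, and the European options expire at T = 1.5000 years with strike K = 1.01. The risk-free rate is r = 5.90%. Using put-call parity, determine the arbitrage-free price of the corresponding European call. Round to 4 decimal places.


Answer: Call price = 0.3298

Derivation:
Put-call parity: C - P = S_0 * exp(-qT) - K * exp(-rT).
S_0 * exp(-qT) = 1.1100 * 1.00000000 = 1.11000000
K * exp(-rT) = 1.0100 * 0.91530311 = 0.92445614
C = P + S*exp(-qT) - K*exp(-rT)
C = 0.1443 + 1.11000000 - 0.92445614 = 0.3298


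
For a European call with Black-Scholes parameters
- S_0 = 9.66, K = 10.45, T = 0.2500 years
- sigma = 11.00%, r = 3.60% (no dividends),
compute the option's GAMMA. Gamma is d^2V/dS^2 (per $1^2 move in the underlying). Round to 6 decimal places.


d1 = -1.2381060034; d2 = -1.2931060034
phi(d1) = 0.1853717944; exp(-qT) = 1.0000000000; exp(-rT) = 0.9910403788
Gamma = exp(-qT) * phi(d1) / (S * sigma * sqrt(T)) = 1.0000000000 * 0.1853717944 / (9.6600 * 0.1100 * 0.5000000000) = 0.348902

Answer: Gamma = 0.348902


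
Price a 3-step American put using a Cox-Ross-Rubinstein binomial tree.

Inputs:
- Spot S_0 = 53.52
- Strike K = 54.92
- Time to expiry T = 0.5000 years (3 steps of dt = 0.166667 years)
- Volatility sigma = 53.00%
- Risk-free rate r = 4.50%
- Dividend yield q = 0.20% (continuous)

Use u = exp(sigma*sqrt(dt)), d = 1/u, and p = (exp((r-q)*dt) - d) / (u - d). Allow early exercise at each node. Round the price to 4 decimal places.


dt = T/N = 0.166667
u = exp(sigma*sqrt(dt)) = 1.241564; d = 1/u = 0.805436
p = (exp((r-q)*dt) - d) / (u - d) = 0.462609
Discount per step: exp(-r*dt) = 0.992528
Stock lattice S(k, i) with i counting down-moves:
  k=0: S(0,0) = 53.5200
  k=1: S(1,0) = 66.4485; S(1,1) = 43.1069
  k=2: S(2,0) = 82.5000; S(2,1) = 53.5200; S(2,2) = 34.7199
  k=3: S(3,0) = 102.4290; S(3,1) = 66.4485; S(3,2) = 43.1069; S(3,3) = 27.9646
Terminal payoffs V(N, i) = max(K - S_T, 0):
  V(3,0) = 0.000000; V(3,1) = 0.000000; V(3,2) = 11.813068; V(3,3) = 26.955366
Backward induction: V(k, i) = exp(-r*dt) * [p * V(k+1, i) + (1-p) * V(k+1, i+1)]; then take max(V_cont, immediate exercise) for American.
  V(2,0) = exp(-r*dt) * [p*0.000000 + (1-p)*0.000000] = 0.000000; exercise = 0.000000; V(2,0) = max -> 0.000000
  V(2,1) = exp(-r*dt) * [p*0.000000 + (1-p)*11.813068] = 6.300806; exercise = 1.400000; V(2,1) = max -> 6.300806
  V(2,2) = exp(-r*dt) * [p*11.813068 + (1-p)*26.955366] = 19.801339; exercise = 20.200127; V(2,2) = max -> 20.200127
  V(1,0) = exp(-r*dt) * [p*0.000000 + (1-p)*6.300806] = 3.360699; exercise = 0.000000; V(1,0) = max -> 3.360699
  V(1,1) = exp(-r*dt) * [p*6.300806 + (1-p)*20.200127] = 13.667291; exercise = 11.813068; V(1,1) = max -> 13.667291
  V(0,0) = exp(-r*dt) * [p*3.360699 + (1-p)*13.667291] = 8.832876; exercise = 1.400000; V(0,0) = max -> 8.832876

Answer: Price = V(0,0) = 8.8329
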